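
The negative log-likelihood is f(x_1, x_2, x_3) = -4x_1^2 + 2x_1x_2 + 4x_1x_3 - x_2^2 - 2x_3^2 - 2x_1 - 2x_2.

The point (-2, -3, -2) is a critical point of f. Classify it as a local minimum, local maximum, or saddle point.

The Hessian is constant: H = [[-8, 2, 4], [2, -2, 0], [4, 0, -4]].
Leading principal minors: Δ₁ = -8, Δ₂ = 12, Δ₃ = -16.
The minors alternate sign starting negative (−, +, −), so H is negative definite: a local maximum.

local maximum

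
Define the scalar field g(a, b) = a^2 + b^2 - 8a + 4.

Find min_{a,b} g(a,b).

-12

g(a,b) separates as P(a) + Q(b) + 4, so its minimum is min P + min Q + 4.
P'(a) = 2a - 8 vanishes at a ∈ {4}; Q'(b) = 2b vanishes at b ∈ {0}.
Local minima of P (where P''>0): P(4)=-16. Local minima of Q: Q(0)=0.
So the global minimum of g is P(4) + Q(0) + 4 = -16 + 0 + 4 = -12, attained at (4, 0).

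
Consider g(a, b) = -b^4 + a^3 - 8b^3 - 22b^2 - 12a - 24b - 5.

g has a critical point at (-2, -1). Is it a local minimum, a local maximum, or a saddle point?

The mixed partial ∂²g/∂a∂b is 0, so the Hessian at any point is diag(g_aa, g_bb) = diag(6a, -4(3b^2 + 12b + 11)).
At (-2, -1): H = diag(-12, -8).
Both eigenvalues are negative, so H is negative definite: a local maximum.

local maximum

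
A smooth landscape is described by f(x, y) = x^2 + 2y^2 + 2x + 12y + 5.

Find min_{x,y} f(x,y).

f(x,y) separates as P(x) + Q(y) + 5, so its minimum is min P + min Q + 5.
P'(x) = 2x + 2 vanishes at x ∈ {-1}; Q'(y) = 4y + 12 vanishes at y ∈ {-3}.
Local minima of P (where P''>0): P(-1)=-1. Local minima of Q: Q(-3)=-18.
So the global minimum of f is P(-1) + Q(-3) + 5 = -1 − 18 + 5 = -14, attained at (-1, -3).

-14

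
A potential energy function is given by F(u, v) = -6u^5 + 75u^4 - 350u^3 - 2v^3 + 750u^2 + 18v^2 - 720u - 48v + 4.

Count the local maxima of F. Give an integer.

2

F separates as a function of u plus a function of v, so ∇F=0 decouples.
∂F/∂u = -30(u - 4)(u - 3)(u - 2)(u - 1) = 0 at u ∈ {1, 2, 3, 4}; ∂F/∂v = -6(v - 4)(v - 2) = 0 at v ∈ {2, 4}.
The Hessian is diagonal: diag(F_uu, F_vv). Second derivatives: F_uu(1)=180, F_uu(2)=-60, F_uu(3)=60, F_uu(4)=-180; F_vv(2)=12, F_vv(4)=-12.
Local maxima occur where both diagonal entries negative: (2, 4), (4, 4). Count: 2.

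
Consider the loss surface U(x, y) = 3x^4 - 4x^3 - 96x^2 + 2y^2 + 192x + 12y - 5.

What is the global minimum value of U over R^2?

-1303

U(x,y) separates as P(x) + Q(y) − 5, so its minimum is min P + min Q − 5.
P'(x) = 12(x - 4)(x - 1)(x + 4) vanishes at x ∈ {-4, 1, 4}; Q'(y) = 4y + 12 vanishes at y ∈ {-3}.
Local minima of P (where P''>0): P(-4)=-1280, P(4)=-256. Local minima of Q: Q(-3)=-18.
So the global minimum of U is P(-4) + Q(-3) − 5 = -1280 − 18 − 5 = -1303, attained at (-4, -3).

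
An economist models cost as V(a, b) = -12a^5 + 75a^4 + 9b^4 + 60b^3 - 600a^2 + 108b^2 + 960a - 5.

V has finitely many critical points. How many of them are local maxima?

2

V separates as a function of a plus a function of b, so ∇V=0 decouples.
∂V/∂a = -60(a - 4)(a - 2)(a - 1)(a + 2) = 0 at a ∈ {-2, 1, 2, 4}; ∂V/∂b = 36b(b + 2)(b + 3) = 0 at b ∈ {-3, -2, 0}.
The Hessian is diagonal: diag(V_aa, V_bb). Second derivatives: V_aa(-2)=4320, V_aa(1)=-540, V_aa(2)=480, V_aa(4)=-2160; V_bb(-3)=108, V_bb(-2)=-72, V_bb(0)=216.
Local maxima occur where both diagonal entries negative: (1, -2), (4, -2). Count: 2.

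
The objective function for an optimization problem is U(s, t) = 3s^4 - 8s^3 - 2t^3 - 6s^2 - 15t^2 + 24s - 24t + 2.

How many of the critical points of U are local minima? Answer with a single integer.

2

U separates as a function of s plus a function of t, so ∇U=0 decouples.
∂U/∂s = 12(s - 2)(s - 1)(s + 1) = 0 at s ∈ {-1, 1, 2}; ∂U/∂t = -6(t + 1)(t + 4) = 0 at t ∈ {-4, -1}.
The Hessian is diagonal: diag(U_ss, U_tt). Second derivatives: U_ss(-1)=72, U_ss(1)=-24, U_ss(2)=36; U_tt(-4)=18, U_tt(-1)=-18.
Local minima occur where both diagonal entries positive: (-1, -4), (2, -4). Count: 2.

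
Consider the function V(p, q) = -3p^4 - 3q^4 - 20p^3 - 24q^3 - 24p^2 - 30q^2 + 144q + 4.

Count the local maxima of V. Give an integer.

4

V separates as a function of p plus a function of q, so ∇V=0 decouples.
∂V/∂p = -12p(p + 1)(p + 4) = 0 at p ∈ {-4, -1, 0}; ∂V/∂q = -12(q - 1)(q + 3)(q + 4) = 0 at q ∈ {-4, -3, 1}.
The Hessian is diagonal: diag(V_pp, V_qq). Second derivatives: V_pp(-4)=-144, V_pp(-1)=36, V_pp(0)=-48; V_qq(-4)=-60, V_qq(-3)=48, V_qq(1)=-240.
Local maxima occur where both diagonal entries negative: (-4, -4), (-4, 1), (0, -4), (0, 1). Count: 4.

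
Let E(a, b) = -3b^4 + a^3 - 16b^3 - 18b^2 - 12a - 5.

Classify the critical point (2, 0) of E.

saddle point

The mixed partial ∂²E/∂a∂b is 0, so the Hessian at any point is diag(E_aa, E_bb) = diag(6a, -12(3b^2 + 8b + 3)).
At (2, 0): H = diag(12, -36).
The eigenvalues have opposite signs, so H is indefinite: a saddle point.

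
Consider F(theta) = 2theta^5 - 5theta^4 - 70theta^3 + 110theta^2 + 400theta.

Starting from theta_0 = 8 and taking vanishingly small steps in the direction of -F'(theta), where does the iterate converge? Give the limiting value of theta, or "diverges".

5

F'(theta) = 10(theta - 5)(theta - 2)(theta + 1)(theta + 4), so F'(8) = 19440.
Gradient descent moves in the -F' direction, i.e. theta is decreasing.
The nearest critical point in that direction is theta = 5, where F'' = 1620 > 0 (a local minimum). The iterate converges there.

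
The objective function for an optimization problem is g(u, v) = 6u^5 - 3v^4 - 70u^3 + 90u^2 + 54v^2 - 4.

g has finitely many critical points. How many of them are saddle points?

g separates as a function of u plus a function of v, so ∇g=0 decouples.
∂g/∂u = 30u(u - 2)(u - 1)(u + 3) = 0 at u ∈ {-3, 0, 1, 2}; ∂g/∂v = -12v(v - 3)(v + 3) = 0 at v ∈ {-3, 0, 3}.
The Hessian is diagonal: diag(g_uu, g_vv). Second derivatives: g_uu(-3)=-1800, g_uu(0)=180, g_uu(1)=-120, g_uu(2)=300; g_vv(-3)=-216, g_vv(0)=108, g_vv(3)=-216.
Saddle points occur where the two diagonal entries have opposite signs: (-3, 0), (0, -3), (0, 3), (1, 0), (2, -3), (2, 3). Count: 6.

6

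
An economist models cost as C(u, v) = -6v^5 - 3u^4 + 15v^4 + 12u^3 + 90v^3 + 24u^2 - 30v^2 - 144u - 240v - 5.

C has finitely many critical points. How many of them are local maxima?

C separates as a function of u plus a function of v, so ∇C=0 decouples.
∂C/∂u = -12(u - 3)(u - 2)(u + 2) = 0 at u ∈ {-2, 2, 3}; ∂C/∂v = -30(v - 4)(v - 1)(v + 1)(v + 2) = 0 at v ∈ {-2, -1, 1, 4}.
The Hessian is diagonal: diag(C_uu, C_vv). Second derivatives: C_uu(-2)=-240, C_uu(2)=48, C_uu(3)=-60; C_vv(-2)=540, C_vv(-1)=-300, C_vv(1)=540, C_vv(4)=-2700.
Local maxima occur where both diagonal entries negative: (-2, -1), (-2, 4), (3, -1), (3, 4). Count: 4.

4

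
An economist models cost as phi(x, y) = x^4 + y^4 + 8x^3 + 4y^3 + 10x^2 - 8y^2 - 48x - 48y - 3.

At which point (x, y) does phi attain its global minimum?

(1, 2)

phi(x,y) separates as P(x) + Q(y) − 3, so its minimum is min P + min Q − 3.
P'(x) = 4(x - 1)(x + 3)(x + 4) vanishes at x ∈ {-4, -3, 1}; Q'(y) = 4(y - 2)(y + 2)(y + 3) vanishes at y ∈ {-3, -2, 2}.
Local minima of P (where P''>0): P(-4)=96, P(1)=-29. Local minima of Q: Q(-3)=45, Q(2)=-80.
So the global minimum of phi is P(1) + Q(2) − 3 = -29 − 80 − 3 = -112, attained at (1, 2).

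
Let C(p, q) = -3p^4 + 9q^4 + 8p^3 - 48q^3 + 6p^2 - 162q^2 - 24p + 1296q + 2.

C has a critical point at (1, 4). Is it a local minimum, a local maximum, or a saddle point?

local minimum

The mixed partial ∂²C/∂p∂q is 0, so the Hessian at any point is diag(C_pp, C_qq) = diag(12(-3p^2 + 4p + 1), 36(3q^2 - 8q - 9)).
At (1, 4): H = diag(24, 252).
Both eigenvalues are positive, so H is positive definite: a local minimum.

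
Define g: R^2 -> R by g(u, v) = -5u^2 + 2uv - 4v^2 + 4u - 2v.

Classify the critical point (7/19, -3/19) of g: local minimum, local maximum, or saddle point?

The Hessian of g is constant: H = [[-10, 2], [2, -8]].
det(H) = (-10)·(-8) − 2² = 76.
det(H) > 0 and tr(H) = -18 < 0, so H is negative definite and the point is a local maximum.

local maximum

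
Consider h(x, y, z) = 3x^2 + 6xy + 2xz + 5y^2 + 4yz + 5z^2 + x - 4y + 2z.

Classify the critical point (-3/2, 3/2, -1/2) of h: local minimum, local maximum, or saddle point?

The Hessian is constant: H = [[6, 6, 2], [6, 10, 4], [2, 4, 10]].
Leading principal minors: Δ₁ = 6, Δ₂ = 24, Δ₃ = 200.
All leading minors are positive, so H is positive definite: a local minimum.

local minimum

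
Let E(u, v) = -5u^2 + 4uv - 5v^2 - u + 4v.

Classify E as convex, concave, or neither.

concave

E is quadratic, so its Hessian is the constant matrix H = [[-10, 4], [4, -10]].
det(H) = 84, tr(H) = -20.
det(H) > 0 and tr(H) < 0, so H is negative definite everywhere: concave.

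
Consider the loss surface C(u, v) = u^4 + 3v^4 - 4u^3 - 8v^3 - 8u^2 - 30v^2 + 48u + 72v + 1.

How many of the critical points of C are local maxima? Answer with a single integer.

1

C separates as a function of u plus a function of v, so ∇C=0 decouples.
∂C/∂u = 4(u - 3)(u - 2)(u + 2) = 0 at u ∈ {-2, 2, 3}; ∂C/∂v = 12(v - 3)(v - 1)(v + 2) = 0 at v ∈ {-2, 1, 3}.
The Hessian is diagonal: diag(C_uu, C_vv). Second derivatives: C_uu(-2)=80, C_uu(2)=-16, C_uu(3)=20; C_vv(-2)=180, C_vv(1)=-72, C_vv(3)=120.
Local maxima occur where both diagonal entries negative: (2, 1). Count: 1.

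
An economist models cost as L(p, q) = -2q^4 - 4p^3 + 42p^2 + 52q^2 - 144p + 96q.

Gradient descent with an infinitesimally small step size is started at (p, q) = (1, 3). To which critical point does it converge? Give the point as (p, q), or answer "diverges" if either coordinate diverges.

L is separable, so gradient descent decouples: p follows -∂L/∂p, q follows -∂L/∂q.
∂L/∂p = -12(p - 4)(p - 3); at p=1 this is -72, so p increases.
∂L/∂q = -8(q - 4)(q + 1)(q + 3); at q=3 this is 192, so q decreases.
p converges to its nearest critical value 3 (a local min of the p-part); q converges to -1. The iterate converges to (3, -1).

(3, -1)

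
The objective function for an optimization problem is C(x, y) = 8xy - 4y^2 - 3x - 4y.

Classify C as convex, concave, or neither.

neither

C is quadratic, so its Hessian is the constant matrix H = [[0, 8], [8, -8]].
det(H) = -64, tr(H) = -8.
det(H) < 0, so H is indefinite: neither convex nor concave.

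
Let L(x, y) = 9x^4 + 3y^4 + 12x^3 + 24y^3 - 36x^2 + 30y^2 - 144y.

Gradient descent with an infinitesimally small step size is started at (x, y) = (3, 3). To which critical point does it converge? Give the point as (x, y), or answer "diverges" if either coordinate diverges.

L is separable, so gradient descent decouples: x follows -∂L/∂x, y follows -∂L/∂y.
∂L/∂x = 36x(x - 1)(x + 2); at x=3 this is 1080, so x decreases.
∂L/∂y = 12(y - 1)(y + 3)(y + 4); at y=3 this is 1008, so y decreases.
x converges to its nearest critical value 1 (a local min of the x-part); y converges to 1. The iterate converges to (1, 1).

(1, 1)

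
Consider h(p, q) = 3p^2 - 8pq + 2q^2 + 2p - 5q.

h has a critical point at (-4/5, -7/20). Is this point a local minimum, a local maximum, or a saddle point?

saddle point

The Hessian of h is constant: H = [[6, -8], [-8, 4]].
det(H) = 6·4 − (-8)² = -40.
Since det(H) < 0, H is indefinite and the critical point is a saddle point.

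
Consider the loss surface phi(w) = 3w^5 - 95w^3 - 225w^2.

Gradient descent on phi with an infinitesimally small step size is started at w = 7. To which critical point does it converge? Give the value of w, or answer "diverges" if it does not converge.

phi'(w) = 15w(w - 5)(w + 2)(w + 3), so phi'(7) = 18900.
Gradient descent moves in the -phi' direction, i.e. w is decreasing.
The nearest critical point in that direction is w = 5, where phi'' = 4200 > 0 (a local minimum). The iterate converges there.

5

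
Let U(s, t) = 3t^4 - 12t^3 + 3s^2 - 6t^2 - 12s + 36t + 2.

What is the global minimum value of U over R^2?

-37

U(s,t) separates as P(s) + Q(t) + 2, so its minimum is min P + min Q + 2.
P'(s) = 6s - 12 vanishes at s ∈ {2}; Q'(t) = 12(t - 3)(t - 1)(t + 1) vanishes at t ∈ {-1, 1, 3}.
Local minima of P (where P''>0): P(2)=-12. Local minima of Q: Q(-1)=-27, Q(3)=-27.
So the global minimum of U is P(2) + Q(-1) + 2 = -12 − 27 + 2 = -37, attained at (2, -1).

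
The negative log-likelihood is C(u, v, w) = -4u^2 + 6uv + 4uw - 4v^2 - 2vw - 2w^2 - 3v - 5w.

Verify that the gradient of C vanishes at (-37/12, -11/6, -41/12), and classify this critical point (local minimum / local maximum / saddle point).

∇C = (-8u + 6v + 4w, 6u - 8v - 2w - 3, 4u - 2v - 4w - 5); substituting (-37/12, -11/6, -41/12) gives ∇C = (0, 0, 0), so (-37/12, -11/6, -41/12) is indeed a critical point.
The Hessian is constant: H = [[-8, 6, 4], [6, -8, -2], [4, -2, -4]].
Leading principal minors: Δ₁ = -8, Δ₂ = 28, Δ₃ = -48.
The minors alternate sign starting negative (−, +, −), so H is negative definite: a local maximum.

local maximum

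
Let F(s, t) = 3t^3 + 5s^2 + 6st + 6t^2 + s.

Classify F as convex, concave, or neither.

neither

The term 3t^3 is cubic, so the Hessian is not constant.
∂²F/∂t² = 18t + 12, which takes both signs as t varies (negative for sufficiently negative t). A diagonal entry of the Hessian changing sign means the Hessian is neither positive- nor negative-semidefinite on all of R^2.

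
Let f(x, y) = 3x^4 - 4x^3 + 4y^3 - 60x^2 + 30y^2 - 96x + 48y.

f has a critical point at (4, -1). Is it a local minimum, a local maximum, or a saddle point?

local minimum

The mixed partial ∂²f/∂x∂y is 0, so the Hessian at any point is diag(f_xx, f_yy) = diag(12(3x^2 - 2x - 10), 12(2y + 5)).
At (4, -1): H = diag(360, 36).
Both eigenvalues are positive, so H is positive definite: a local minimum.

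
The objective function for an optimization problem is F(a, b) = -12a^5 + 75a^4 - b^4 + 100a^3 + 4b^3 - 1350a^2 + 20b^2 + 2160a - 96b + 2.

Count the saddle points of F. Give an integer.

F separates as a function of a plus a function of b, so ∇F=0 decouples.
∂F/∂a = -60(a - 4)(a - 3)(a - 1)(a + 3) = 0 at a ∈ {-3, 1, 3, 4}; ∂F/∂b = -4(b - 4)(b - 2)(b + 3) = 0 at b ∈ {-3, 2, 4}.
The Hessian is diagonal: diag(F_aa, F_bb). Second derivatives: F_aa(-3)=10080, F_aa(1)=-1440, F_aa(3)=720, F_aa(4)=-1260; F_bb(-3)=-140, F_bb(2)=40, F_bb(4)=-56.
Saddle points occur where the two diagonal entries have opposite signs: (-3, -3), (-3, 4), (1, 2), (3, -3), (3, 4), (4, 2). Count: 6.

6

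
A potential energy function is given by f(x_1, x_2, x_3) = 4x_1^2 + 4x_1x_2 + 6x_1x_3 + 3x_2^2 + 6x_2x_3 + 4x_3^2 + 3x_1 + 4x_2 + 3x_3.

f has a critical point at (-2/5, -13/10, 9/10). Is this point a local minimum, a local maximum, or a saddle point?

The Hessian is constant: H = [[8, 4, 6], [4, 6, 6], [6, 6, 8]].
Leading principal minors: Δ₁ = 8, Δ₂ = 32, Δ₃ = 40.
All leading minors are positive, so H is positive definite: a local minimum.

local minimum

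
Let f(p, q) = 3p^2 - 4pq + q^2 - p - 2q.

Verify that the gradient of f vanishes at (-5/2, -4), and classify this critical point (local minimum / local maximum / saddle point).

saddle point

∇f = (6p - 4q - 1, -4p + 2q - 2); substituting (-5/2, -4) gives ∇f = (0, 0), so (-5/2, -4) is indeed a critical point.
The Hessian of f is constant: H = [[6, -4], [-4, 2]].
det(H) = 6·2 − (-4)² = -4.
Since det(H) < 0, H is indefinite and the critical point is a saddle point.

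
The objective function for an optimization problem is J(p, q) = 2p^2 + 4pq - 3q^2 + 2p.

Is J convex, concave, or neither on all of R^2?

J is quadratic, so its Hessian is the constant matrix H = [[4, 4], [4, -6]].
det(H) = -40, tr(H) = -2.
det(H) < 0, so H is indefinite: neither convex nor concave.

neither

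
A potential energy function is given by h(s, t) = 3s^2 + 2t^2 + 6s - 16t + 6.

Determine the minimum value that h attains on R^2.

-29

h(s,t) separates as P(s) + Q(t) + 6, so its minimum is min P + min Q + 6.
P'(s) = 6s + 6 vanishes at s ∈ {-1}; Q'(t) = 4(t - 4) vanishes at t ∈ {4}.
Local minima of P (where P''>0): P(-1)=-3. Local minima of Q: Q(4)=-32.
So the global minimum of h is P(-1) + Q(4) + 6 = -3 − 32 + 6 = -29, attained at (-1, 4).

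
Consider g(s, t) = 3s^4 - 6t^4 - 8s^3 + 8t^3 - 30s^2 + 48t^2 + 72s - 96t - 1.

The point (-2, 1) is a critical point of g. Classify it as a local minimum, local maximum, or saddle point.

local minimum

The mixed partial ∂²g/∂s∂t is 0, so the Hessian at any point is diag(g_ss, g_tt) = diag(12(3s^2 - 4s - 5), 24(-3t^2 + 2t + 4)).
At (-2, 1): H = diag(180, 72).
Both eigenvalues are positive, so H is positive definite: a local minimum.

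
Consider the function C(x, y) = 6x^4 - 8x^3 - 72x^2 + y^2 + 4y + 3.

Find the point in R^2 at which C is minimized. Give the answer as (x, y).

C(x,y) separates as P(x) + Q(y) + 3, so its minimum is min P + min Q + 3.
P'(x) = 24x(x - 3)(x + 2) vanishes at x ∈ {-2, 0, 3}; Q'(y) = 2y + 4 vanishes at y ∈ {-2}.
Local minima of P (where P''>0): P(-2)=-128, P(3)=-378. Local minima of Q: Q(-2)=-4.
So the global minimum of C is P(3) + Q(-2) + 3 = -378 − 4 + 3 = -379, attained at (3, -2).

(3, -2)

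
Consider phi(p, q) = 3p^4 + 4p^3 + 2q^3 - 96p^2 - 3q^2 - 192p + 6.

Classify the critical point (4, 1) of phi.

The mixed partial ∂²phi/∂p∂q is 0, so the Hessian at any point is diag(phi_pp, phi_qq) = diag(12(3p^2 + 2p - 16), 6(2q - 1)).
At (4, 1): H = diag(480, 6).
Both eigenvalues are positive, so H is positive definite: a local minimum.

local minimum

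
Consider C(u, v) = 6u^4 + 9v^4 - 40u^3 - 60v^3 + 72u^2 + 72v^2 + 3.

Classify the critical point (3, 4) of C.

The mixed partial ∂²C/∂u∂v is 0, so the Hessian at any point is diag(C_uu, C_vv) = diag(24(3u^2 - 10u + 6), 36(3v^2 - 10v + 4)).
At (3, 4): H = diag(72, 432).
Both eigenvalues are positive, so H is positive definite: a local minimum.

local minimum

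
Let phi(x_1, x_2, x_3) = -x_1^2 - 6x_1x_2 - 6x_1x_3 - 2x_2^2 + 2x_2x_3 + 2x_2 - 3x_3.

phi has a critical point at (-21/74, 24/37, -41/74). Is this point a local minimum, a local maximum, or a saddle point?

saddle point

The Hessian is constant: H = [[-2, -6, -6], [-6, -4, 2], [-6, 2, 0]].
Leading principal minors: Δ₁ = -2, Δ₂ = -28, Δ₃ = 296.
The minors fit neither the all-positive nor the alternating-sign pattern, so H is indefinite: a saddle point.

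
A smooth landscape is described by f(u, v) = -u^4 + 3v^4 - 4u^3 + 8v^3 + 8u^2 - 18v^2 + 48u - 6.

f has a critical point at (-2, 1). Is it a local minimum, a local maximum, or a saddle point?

local minimum

The mixed partial ∂²f/∂u∂v is 0, so the Hessian at any point is diag(f_uu, f_vv) = diag(4(-3u^2 - 6u + 4), 12(3v^2 + 4v - 3)).
At (-2, 1): H = diag(16, 48).
Both eigenvalues are positive, so H is positive definite: a local minimum.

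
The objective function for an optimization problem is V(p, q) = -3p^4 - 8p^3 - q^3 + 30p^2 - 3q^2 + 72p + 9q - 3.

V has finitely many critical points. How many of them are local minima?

V separates as a function of p plus a function of q, so ∇V=0 decouples.
∂V/∂p = -12(p - 2)(p + 1)(p + 3) = 0 at p ∈ {-3, -1, 2}; ∂V/∂q = -3(q - 1)(q + 3) = 0 at q ∈ {-3, 1}.
The Hessian is diagonal: diag(V_pp, V_qq). Second derivatives: V_pp(-3)=-120, V_pp(-1)=72, V_pp(2)=-180; V_qq(-3)=12, V_qq(1)=-12.
Local minima occur where both diagonal entries positive: (-1, -3). Count: 1.

1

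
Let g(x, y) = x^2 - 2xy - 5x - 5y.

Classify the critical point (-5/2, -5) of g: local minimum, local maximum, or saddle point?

The Hessian of g is constant: H = [[2, -2], [-2, 0]].
det(H) = 2·0 − (-2)² = -4.
Since det(H) < 0, H is indefinite and the critical point is a saddle point.

saddle point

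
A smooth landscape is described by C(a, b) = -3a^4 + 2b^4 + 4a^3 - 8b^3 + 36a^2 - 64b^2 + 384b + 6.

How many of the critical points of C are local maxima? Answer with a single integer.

C separates as a function of a plus a function of b, so ∇C=0 decouples.
∂C/∂a = -12a(a - 3)(a + 2) = 0 at a ∈ {-2, 0, 3}; ∂C/∂b = 8(b - 4)(b - 3)(b + 4) = 0 at b ∈ {-4, 3, 4}.
The Hessian is diagonal: diag(C_aa, C_bb). Second derivatives: C_aa(-2)=-120, C_aa(0)=72, C_aa(3)=-180; C_bb(-4)=448, C_bb(3)=-56, C_bb(4)=64.
Local maxima occur where both diagonal entries negative: (-2, 3), (3, 3). Count: 2.

2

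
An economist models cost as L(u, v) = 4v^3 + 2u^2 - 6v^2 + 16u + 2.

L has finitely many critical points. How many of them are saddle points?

L separates as a function of u plus a function of v, so ∇L=0 decouples.
∂L/∂u = 4(u + 4) = 0 at u ∈ {-4}; ∂L/∂v = 12v(v - 1) = 0 at v ∈ {0, 1}.
The Hessian is diagonal: diag(L_uu, L_vv). Second derivatives: L_uu(-4)=4; L_vv(0)=-12, L_vv(1)=12.
Saddle points occur where the two diagonal entries have opposite signs: (-4, 0). Count: 1.

1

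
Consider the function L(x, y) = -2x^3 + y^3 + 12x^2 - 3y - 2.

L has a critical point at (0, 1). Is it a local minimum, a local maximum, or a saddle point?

local minimum

The mixed partial ∂²L/∂x∂y is 0, so the Hessian at any point is diag(L_xx, L_yy) = diag(12(-x + 2), 6y).
At (0, 1): H = diag(24, 6).
Both eigenvalues are positive, so H is positive definite: a local minimum.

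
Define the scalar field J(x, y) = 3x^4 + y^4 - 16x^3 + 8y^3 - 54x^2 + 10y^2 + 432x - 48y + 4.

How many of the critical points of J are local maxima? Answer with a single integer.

1

J separates as a function of x plus a function of y, so ∇J=0 decouples.
∂J/∂x = 12(x - 4)(x - 3)(x + 3) = 0 at x ∈ {-3, 3, 4}; ∂J/∂y = 4(y - 1)(y + 3)(y + 4) = 0 at y ∈ {-4, -3, 1}.
The Hessian is diagonal: diag(J_xx, J_yy). Second derivatives: J_xx(-3)=504, J_xx(3)=-72, J_xx(4)=84; J_yy(-4)=20, J_yy(-3)=-16, J_yy(1)=80.
Local maxima occur where both diagonal entries negative: (3, -3). Count: 1.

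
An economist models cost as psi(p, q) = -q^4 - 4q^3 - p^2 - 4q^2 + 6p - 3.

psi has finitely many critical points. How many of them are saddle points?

psi separates as a function of p plus a function of q, so ∇psi=0 decouples.
∂psi/∂p = -2(p - 3) = 0 at p ∈ {3}; ∂psi/∂q = -4q(q + 1)(q + 2) = 0 at q ∈ {-2, -1, 0}.
The Hessian is diagonal: diag(psi_pp, psi_qq). Second derivatives: psi_pp(3)=-2; psi_qq(-2)=-8, psi_qq(-1)=4, psi_qq(0)=-8.
Saddle points occur where the two diagonal entries have opposite signs: (3, -1). Count: 1.

1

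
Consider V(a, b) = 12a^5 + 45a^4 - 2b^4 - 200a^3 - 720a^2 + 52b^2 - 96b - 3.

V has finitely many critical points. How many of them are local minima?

V separates as a function of a plus a function of b, so ∇V=0 decouples.
∂V/∂a = 60a(a - 3)(a + 2)(a + 4) = 0 at a ∈ {-4, -2, 0, 3}; ∂V/∂b = -8(b - 3)(b - 1)(b + 4) = 0 at b ∈ {-4, 1, 3}.
The Hessian is diagonal: diag(V_aa, V_bb). Second derivatives: V_aa(-4)=-3360, V_aa(-2)=1200, V_aa(0)=-1440, V_aa(3)=6300; V_bb(-4)=-280, V_bb(1)=80, V_bb(3)=-112.
Local minima occur where both diagonal entries positive: (-2, 1), (3, 1). Count: 2.

2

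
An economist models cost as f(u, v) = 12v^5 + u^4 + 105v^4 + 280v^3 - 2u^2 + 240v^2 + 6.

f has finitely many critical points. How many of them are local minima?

4

f separates as a function of u plus a function of v, so ∇f=0 decouples.
∂f/∂u = 4u(u - 1)(u + 1) = 0 at u ∈ {-1, 0, 1}; ∂f/∂v = 60v(v + 1)(v + 2)(v + 4) = 0 at v ∈ {-4, -2, -1, 0}.
The Hessian is diagonal: diag(f_uu, f_vv). Second derivatives: f_uu(-1)=8, f_uu(0)=-4, f_uu(1)=8; f_vv(-4)=-1440, f_vv(-2)=240, f_vv(-1)=-180, f_vv(0)=480.
Local minima occur where both diagonal entries positive: (-1, -2), (-1, 0), (1, -2), (1, 0). Count: 4.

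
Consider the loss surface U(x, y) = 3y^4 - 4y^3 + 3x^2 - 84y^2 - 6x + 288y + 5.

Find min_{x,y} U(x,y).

U(x,y) separates as P(x) + Q(y) + 5, so its minimum is min P + min Q + 5.
P'(x) = 6x - 6 vanishes at x ∈ {1}; Q'(y) = 12(y - 3)(y - 2)(y + 4) vanishes at y ∈ {-4, 2, 3}.
Local minima of P (where P''>0): P(1)=-3. Local minima of Q: Q(-4)=-1472, Q(3)=243.
So the global minimum of U is P(1) + Q(-4) + 5 = -3 − 1472 + 5 = -1470, attained at (1, -4).

-1470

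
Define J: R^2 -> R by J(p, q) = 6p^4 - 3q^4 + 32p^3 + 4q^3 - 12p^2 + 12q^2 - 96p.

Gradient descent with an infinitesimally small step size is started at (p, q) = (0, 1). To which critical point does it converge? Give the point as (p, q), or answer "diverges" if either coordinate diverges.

J is separable, so gradient descent decouples: p follows -∂J/∂p, q follows -∂J/∂q.
∂J/∂p = 24(p - 1)(p + 1)(p + 4); at p=0 this is -96, so p increases.
∂J/∂q = -12q(q - 2)(q + 1); at q=1 this is 24, so q decreases.
p converges to its nearest critical value 1 (a local min of the p-part); q converges to 0. The iterate converges to (1, 0).

(1, 0)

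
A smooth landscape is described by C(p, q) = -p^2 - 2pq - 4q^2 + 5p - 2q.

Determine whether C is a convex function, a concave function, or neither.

C is quadratic, so its Hessian is the constant matrix H = [[-2, -2], [-2, -8]].
det(H) = 12, tr(H) = -10.
det(H) > 0 and tr(H) < 0, so H is negative definite everywhere: concave.

concave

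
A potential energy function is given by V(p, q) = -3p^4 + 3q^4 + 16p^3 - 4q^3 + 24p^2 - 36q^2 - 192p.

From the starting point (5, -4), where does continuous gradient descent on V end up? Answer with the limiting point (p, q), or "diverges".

diverges

V is separable, so gradient descent decouples: p follows -∂V/∂p, q follows -∂V/∂q.
∂V/∂p = -12(p - 4)(p - 2)(p + 2); at p=5 this is -252, so p increases.
∂V/∂q = 12q(q - 3)(q + 2); at q=-4 this is -672, so q increases.
The p-coordinate has no critical point in that direction and runs off to infinity.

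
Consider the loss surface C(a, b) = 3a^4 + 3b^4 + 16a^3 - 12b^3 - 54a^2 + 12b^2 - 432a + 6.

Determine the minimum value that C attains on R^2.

-1101

C(a,b) separates as P(a) + Q(b) + 6, so its minimum is min P + min Q + 6.
P'(a) = 12(a - 3)(a + 3)(a + 4) vanishes at a ∈ {-4, -3, 3}; Q'(b) = 12b(b - 2)(b - 1) vanishes at b ∈ {0, 1, 2}.
Local minima of P (where P''>0): P(-4)=608, P(3)=-1107. Local minima of Q: Q(0)=0, Q(2)=0.
So the global minimum of C is P(3) + Q(0) + 6 = -1107 + 0 + 6 = -1101, attained at (3, 0).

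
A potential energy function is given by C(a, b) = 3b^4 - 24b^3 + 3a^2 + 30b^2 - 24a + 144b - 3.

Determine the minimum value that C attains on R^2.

-138

C(a,b) separates as P(a) + Q(b) − 3, so its minimum is min P + min Q − 3.
P'(a) = 6a - 24 vanishes at a ∈ {4}; Q'(b) = 12(b - 4)(b - 3)(b + 1) vanishes at b ∈ {-1, 3, 4}.
Local minima of P (where P''>0): P(4)=-48. Local minima of Q: Q(-1)=-87, Q(4)=288.
So the global minimum of C is P(4) + Q(-1) − 3 = -48 − 87 − 3 = -138, attained at (4, -1).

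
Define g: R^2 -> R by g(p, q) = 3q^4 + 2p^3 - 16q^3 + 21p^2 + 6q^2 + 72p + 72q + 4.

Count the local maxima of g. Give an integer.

1

g separates as a function of p plus a function of q, so ∇g=0 decouples.
∂g/∂p = 6(p + 3)(p + 4) = 0 at p ∈ {-4, -3}; ∂g/∂q = 12(q - 3)(q - 2)(q + 1) = 0 at q ∈ {-1, 2, 3}.
The Hessian is diagonal: diag(g_pp, g_qq). Second derivatives: g_pp(-4)=-6, g_pp(-3)=6; g_qq(-1)=144, g_qq(2)=-36, g_qq(3)=48.
Local maxima occur where both diagonal entries negative: (-4, 2). Count: 1.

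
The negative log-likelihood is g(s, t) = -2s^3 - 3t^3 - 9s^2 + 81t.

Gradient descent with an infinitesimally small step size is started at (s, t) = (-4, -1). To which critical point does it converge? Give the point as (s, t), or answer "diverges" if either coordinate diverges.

g is separable, so gradient descent decouples: s follows -∂g/∂s, t follows -∂g/∂t.
∂g/∂s = -6s(s + 3); at s=-4 this is -24, so s increases.
∂g/∂t = -9(t - 3)(t + 3); at t=-1 this is 72, so t decreases.
s converges to its nearest critical value -3 (a local min of the s-part); t converges to -3. The iterate converges to (-3, -3).

(-3, -3)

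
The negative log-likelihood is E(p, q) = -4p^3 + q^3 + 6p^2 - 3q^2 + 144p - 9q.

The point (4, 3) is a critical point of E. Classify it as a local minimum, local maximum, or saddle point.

saddle point

The mixed partial ∂²E/∂p∂q is 0, so the Hessian at any point is diag(E_pp, E_qq) = diag(12(-2p + 1), 6(q - 1)).
At (4, 3): H = diag(-84, 12).
The eigenvalues have opposite signs, so H is indefinite: a saddle point.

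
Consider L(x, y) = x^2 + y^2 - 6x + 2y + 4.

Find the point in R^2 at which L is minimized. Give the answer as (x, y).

(3, -1)

L(x,y) separates as P(x) + Q(y) + 4, so its minimum is min P + min Q + 4.
P'(x) = 2x - 6 vanishes at x ∈ {3}; Q'(y) = 2y + 2 vanishes at y ∈ {-1}.
Local minima of P (where P''>0): P(3)=-9. Local minima of Q: Q(-1)=-1.
So the global minimum of L is P(3) + Q(-1) + 4 = -9 − 1 + 4 = -6, attained at (3, -1).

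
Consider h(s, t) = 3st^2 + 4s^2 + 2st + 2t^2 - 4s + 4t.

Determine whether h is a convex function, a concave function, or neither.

The term 3st^2 is cubic, so the Hessian is not constant.
∂²h/∂t² = 6s + 4, which takes both signs as s varies (negative for sufficiently negative s). A diagonal entry of the Hessian changing sign means the Hessian is neither positive- nor negative-semidefinite on all of R^2.

neither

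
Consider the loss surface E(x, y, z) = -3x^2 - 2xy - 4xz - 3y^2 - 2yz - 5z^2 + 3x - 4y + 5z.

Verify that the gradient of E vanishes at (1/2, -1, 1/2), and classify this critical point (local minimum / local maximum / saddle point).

∇E = (-6x - 2y - 4z + 3, -2x - 6y - 2z - 4, -4x - 2y - 10z + 5); substituting (1/2, -1, 1/2) gives ∇E = (0, 0, 0), so (1/2, -1, 1/2) is indeed a critical point.
The Hessian is constant: H = [[-6, -2, -4], [-2, -6, -2], [-4, -2, -10]].
Leading principal minors: Δ₁ = -6, Δ₂ = 32, Δ₃ = -232.
The minors alternate sign starting negative (−, +, −), so H is negative definite: a local maximum.

local maximum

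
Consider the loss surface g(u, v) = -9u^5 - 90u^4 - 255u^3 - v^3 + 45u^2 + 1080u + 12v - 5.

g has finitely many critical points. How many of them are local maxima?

2

g separates as a function of u plus a function of v, so ∇g=0 decouples.
∂g/∂u = -45(u - 1)(u + 2)(u + 3)(u + 4) = 0 at u ∈ {-4, -3, -2, 1}; ∂g/∂v = -3(v - 2)(v + 2) = 0 at v ∈ {-2, 2}.
The Hessian is diagonal: diag(g_uu, g_vv). Second derivatives: g_uu(-4)=450, g_uu(-3)=-180, g_uu(-2)=270, g_uu(1)=-2700; g_vv(-2)=12, g_vv(2)=-12.
Local maxima occur where both diagonal entries negative: (-3, 2), (1, 2). Count: 2.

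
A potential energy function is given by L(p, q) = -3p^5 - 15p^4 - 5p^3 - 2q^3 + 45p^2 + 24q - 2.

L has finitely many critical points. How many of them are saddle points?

L separates as a function of p plus a function of q, so ∇L=0 decouples.
∂L/∂p = -15p(p - 1)(p + 2)(p + 3) = 0 at p ∈ {-3, -2, 0, 1}; ∂L/∂q = -6(q - 2)(q + 2) = 0 at q ∈ {-2, 2}.
The Hessian is diagonal: diag(L_pp, L_qq). Second derivatives: L_pp(-3)=180, L_pp(-2)=-90, L_pp(0)=90, L_pp(1)=-180; L_qq(-2)=24, L_qq(2)=-24.
Saddle points occur where the two diagonal entries have opposite signs: (-3, 2), (-2, -2), (0, 2), (1, -2). Count: 4.

4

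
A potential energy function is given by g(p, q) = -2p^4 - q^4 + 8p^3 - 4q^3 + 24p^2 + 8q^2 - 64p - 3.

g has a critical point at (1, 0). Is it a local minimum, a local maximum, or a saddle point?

The mixed partial ∂²g/∂p∂q is 0, so the Hessian at any point is diag(g_pp, g_qq) = diag(24(-p^2 + 2p + 2), 4(-3q^2 - 6q + 4)).
At (1, 0): H = diag(72, 16).
Both eigenvalues are positive, so H is positive definite: a local minimum.

local minimum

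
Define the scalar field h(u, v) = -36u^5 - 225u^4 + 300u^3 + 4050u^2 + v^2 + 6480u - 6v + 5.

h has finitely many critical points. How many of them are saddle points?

h separates as a function of u plus a function of v, so ∇h=0 decouples.
∂h/∂u = -180(u - 3)(u + 1)(u + 3)(u + 4) = 0 at u ∈ {-4, -3, -1, 3}; ∂h/∂v = 2(v - 3) = 0 at v ∈ {3}.
The Hessian is diagonal: diag(h_uu, h_vv). Second derivatives: h_uu(-4)=3780, h_uu(-3)=-2160, h_uu(-1)=4320, h_uu(3)=-30240; h_vv(3)=2.
Saddle points occur where the two diagonal entries have opposite signs: (-3, 3), (3, 3). Count: 2.

2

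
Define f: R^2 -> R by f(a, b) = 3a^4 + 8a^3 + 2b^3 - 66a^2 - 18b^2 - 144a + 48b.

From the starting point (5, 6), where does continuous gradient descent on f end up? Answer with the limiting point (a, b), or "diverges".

f is separable, so gradient descent decouples: a follows -∂f/∂a, b follows -∂f/∂b.
∂f/∂a = 12(a - 3)(a + 1)(a + 4); at a=5 this is 1296, so a decreases.
∂f/∂b = 6(b - 4)(b - 2); at b=6 this is 48, so b decreases.
a converges to its nearest critical value 3 (a local min of the a-part); b converges to 4. The iterate converges to (3, 4).

(3, 4)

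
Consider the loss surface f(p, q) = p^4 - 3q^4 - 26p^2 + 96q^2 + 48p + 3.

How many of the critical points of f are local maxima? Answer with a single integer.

f separates as a function of p plus a function of q, so ∇f=0 decouples.
∂f/∂p = 4(p - 3)(p - 1)(p + 4) = 0 at p ∈ {-4, 1, 3}; ∂f/∂q = -12q(q - 4)(q + 4) = 0 at q ∈ {-4, 0, 4}.
The Hessian is diagonal: diag(f_pp, f_qq). Second derivatives: f_pp(-4)=140, f_pp(1)=-40, f_pp(3)=56; f_qq(-4)=-384, f_qq(0)=192, f_qq(4)=-384.
Local maxima occur where both diagonal entries negative: (1, -4), (1, 4). Count: 2.

2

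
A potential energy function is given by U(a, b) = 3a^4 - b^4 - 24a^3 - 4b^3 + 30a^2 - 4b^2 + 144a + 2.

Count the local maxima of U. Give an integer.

U separates as a function of a plus a function of b, so ∇U=0 decouples.
∂U/∂a = 12(a - 4)(a - 3)(a + 1) = 0 at a ∈ {-1, 3, 4}; ∂U/∂b = -4b(b + 1)(b + 2) = 0 at b ∈ {-2, -1, 0}.
The Hessian is diagonal: diag(U_aa, U_bb). Second derivatives: U_aa(-1)=240, U_aa(3)=-48, U_aa(4)=60; U_bb(-2)=-8, U_bb(-1)=4, U_bb(0)=-8.
Local maxima occur where both diagonal entries negative: (3, -2), (3, 0). Count: 2.

2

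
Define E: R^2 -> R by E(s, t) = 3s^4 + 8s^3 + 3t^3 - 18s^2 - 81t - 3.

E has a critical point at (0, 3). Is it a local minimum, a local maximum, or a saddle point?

The mixed partial ∂²E/∂s∂t is 0, so the Hessian at any point is diag(E_ss, E_tt) = diag(12(3s^2 + 4s - 3), 18t).
At (0, 3): H = diag(-36, 54).
The eigenvalues have opposite signs, so H is indefinite: a saddle point.

saddle point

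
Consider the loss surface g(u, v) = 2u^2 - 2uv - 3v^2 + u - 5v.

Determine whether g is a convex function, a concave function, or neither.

g is quadratic, so its Hessian is the constant matrix H = [[4, -2], [-2, -6]].
det(H) = -28, tr(H) = -2.
det(H) < 0, so H is indefinite: neither convex nor concave.

neither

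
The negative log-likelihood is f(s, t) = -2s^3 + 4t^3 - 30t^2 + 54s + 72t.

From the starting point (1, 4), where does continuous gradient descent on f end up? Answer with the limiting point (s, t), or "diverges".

f is separable, so gradient descent decouples: s follows -∂f/∂s, t follows -∂f/∂t.
∂f/∂s = -6(s - 3)(s + 3); at s=1 this is 48, so s decreases.
∂f/∂t = 12(t - 3)(t - 2); at t=4 this is 24, so t decreases.
s converges to its nearest critical value -3 (a local min of the s-part); t converges to 3. The iterate converges to (-3, 3).

(-3, 3)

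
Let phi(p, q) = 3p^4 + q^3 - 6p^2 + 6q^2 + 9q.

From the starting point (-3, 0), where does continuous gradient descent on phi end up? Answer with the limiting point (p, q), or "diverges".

(-1, -1)

phi is separable, so gradient descent decouples: p follows -∂phi/∂p, q follows -∂phi/∂q.
∂phi/∂p = 12p(p - 1)(p + 1); at p=-3 this is -288, so p increases.
∂phi/∂q = 3(q + 1)(q + 3); at q=0 this is 9, so q decreases.
p converges to its nearest critical value -1 (a local min of the p-part); q converges to -1. The iterate converges to (-1, -1).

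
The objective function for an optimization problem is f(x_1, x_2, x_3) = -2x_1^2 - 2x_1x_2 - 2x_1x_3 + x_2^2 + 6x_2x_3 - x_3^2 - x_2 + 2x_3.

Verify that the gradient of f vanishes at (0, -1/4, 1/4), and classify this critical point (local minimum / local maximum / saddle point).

saddle point

∇f = (-4x_1 - 2x_2 - 2x_3, -2x_1 + 2x_2 + 6x_3 - 1, -2x_1 + 6x_2 - 2x_3 + 2); substituting (0, -1/4, 1/4) gives ∇f = (0, 0, 0), so (0, -1/4, 1/4) is indeed a critical point.
The Hessian is constant: H = [[-4, -2, -2], [-2, 2, 6], [-2, 6, -2]].
Leading principal minors: Δ₁ = -4, Δ₂ = -12, Δ₃ = 208.
The minors fit neither the all-positive nor the alternating-sign pattern, so H is indefinite: a saddle point.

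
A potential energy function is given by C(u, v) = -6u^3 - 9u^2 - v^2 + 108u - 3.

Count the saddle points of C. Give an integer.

C separates as a function of u plus a function of v, so ∇C=0 decouples.
∂C/∂u = -18(u - 2)(u + 3) = 0 at u ∈ {-3, 2}; ∂C/∂v = -2v = 0 at v ∈ {0}.
The Hessian is diagonal: diag(C_uu, C_vv). Second derivatives: C_uu(-3)=90, C_uu(2)=-90; C_vv(0)=-2.
Saddle points occur where the two diagonal entries have opposite signs: (-3, 0). Count: 1.

1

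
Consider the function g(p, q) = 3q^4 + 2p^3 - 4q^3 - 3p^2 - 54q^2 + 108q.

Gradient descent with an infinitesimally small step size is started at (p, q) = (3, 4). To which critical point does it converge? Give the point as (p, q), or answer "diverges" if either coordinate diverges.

g is separable, so gradient descent decouples: p follows -∂g/∂p, q follows -∂g/∂q.
∂g/∂p = 6p(p - 1); at p=3 this is 36, so p decreases.
∂g/∂q = 12(q - 3)(q - 1)(q + 3); at q=4 this is 252, so q decreases.
p converges to its nearest critical value 1 (a local min of the p-part); q converges to 3. The iterate converges to (1, 3).

(1, 3)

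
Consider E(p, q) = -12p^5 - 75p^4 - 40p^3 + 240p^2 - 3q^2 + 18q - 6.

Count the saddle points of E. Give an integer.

E separates as a function of p plus a function of q, so ∇E=0 decouples.
∂E/∂p = -60p(p - 1)(p + 2)(p + 4) = 0 at p ∈ {-4, -2, 0, 1}; ∂E/∂q = -6(q - 3) = 0 at q ∈ {3}.
The Hessian is diagonal: diag(E_pp, E_qq). Second derivatives: E_pp(-4)=2400, E_pp(-2)=-720, E_pp(0)=480, E_pp(1)=-900; E_qq(3)=-6.
Saddle points occur where the two diagonal entries have opposite signs: (-4, 3), (0, 3). Count: 2.

2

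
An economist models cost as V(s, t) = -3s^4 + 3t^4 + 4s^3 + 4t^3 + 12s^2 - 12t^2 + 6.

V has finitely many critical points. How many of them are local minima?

2

V separates as a function of s plus a function of t, so ∇V=0 decouples.
∂V/∂s = -12s(s - 2)(s + 1) = 0 at s ∈ {-1, 0, 2}; ∂V/∂t = 12t(t - 1)(t + 2) = 0 at t ∈ {-2, 0, 1}.
The Hessian is diagonal: diag(V_ss, V_tt). Second derivatives: V_ss(-1)=-36, V_ss(0)=24, V_ss(2)=-72; V_tt(-2)=72, V_tt(0)=-24, V_tt(1)=36.
Local minima occur where both diagonal entries positive: (0, -2), (0, 1). Count: 2.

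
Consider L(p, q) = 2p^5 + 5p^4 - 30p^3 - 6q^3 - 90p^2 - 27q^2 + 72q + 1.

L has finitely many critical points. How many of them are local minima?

2

L separates as a function of p plus a function of q, so ∇L=0 decouples.
∂L/∂p = 10p(p - 3)(p + 2)(p + 3) = 0 at p ∈ {-3, -2, 0, 3}; ∂L/∂q = -18(q - 1)(q + 4) = 0 at q ∈ {-4, 1}.
The Hessian is diagonal: diag(L_pp, L_qq). Second derivatives: L_pp(-3)=-180, L_pp(-2)=100, L_pp(0)=-180, L_pp(3)=900; L_qq(-4)=90, L_qq(1)=-90.
Local minima occur where both diagonal entries positive: (-2, -4), (3, -4). Count: 2.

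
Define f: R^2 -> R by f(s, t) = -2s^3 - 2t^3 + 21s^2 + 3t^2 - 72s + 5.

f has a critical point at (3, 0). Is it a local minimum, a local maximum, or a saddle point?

The mixed partial ∂²f/∂s∂t is 0, so the Hessian at any point is diag(f_ss, f_tt) = diag(6(-2s + 7), 6(-2t + 1)).
At (3, 0): H = diag(6, 6).
Both eigenvalues are positive, so H is positive definite: a local minimum.

local minimum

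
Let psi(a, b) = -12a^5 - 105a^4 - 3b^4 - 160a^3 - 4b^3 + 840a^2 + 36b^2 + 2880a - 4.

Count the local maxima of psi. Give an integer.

4

psi separates as a function of a plus a function of b, so ∇psi=0 decouples.
∂psi/∂a = -60(a - 2)(a + 2)(a + 3)(a + 4) = 0 at a ∈ {-4, -3, -2, 2}; ∂psi/∂b = -12b(b - 2)(b + 3) = 0 at b ∈ {-3, 0, 2}.
The Hessian is diagonal: diag(psi_aa, psi_bb). Second derivatives: psi_aa(-4)=720, psi_aa(-3)=-300, psi_aa(-2)=480, psi_aa(2)=-7200; psi_bb(-3)=-180, psi_bb(0)=72, psi_bb(2)=-120.
Local maxima occur where both diagonal entries negative: (-3, -3), (-3, 2), (2, -3), (2, 2). Count: 4.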